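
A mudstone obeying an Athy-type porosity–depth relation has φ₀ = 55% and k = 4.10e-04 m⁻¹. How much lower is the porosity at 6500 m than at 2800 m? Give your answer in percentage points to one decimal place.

13.6 percentage points

Working in km (1 km = 1000 m; k in km⁻¹ = k in m⁻¹ × 1000):
φ(2.8) = 0.55·e^(−0.41×2.8) = 0.1745
φ(6.5) = 0.55·e^(−0.41×6.5) = 0.0383
Δφ = 0.1745 − 0.0383 = 0.1362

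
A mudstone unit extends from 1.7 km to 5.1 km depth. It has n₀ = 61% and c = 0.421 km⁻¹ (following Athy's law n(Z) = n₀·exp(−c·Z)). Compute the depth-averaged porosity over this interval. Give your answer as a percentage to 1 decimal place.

⟨n⟩ = (1/(Z₂−Z₁)) ∫ n₀ e^(−cZ) dZ = n₀·(e^(−c·Z₁) − e^(−c·Z₂)) / (c·(Z₂−Z₁))
e^(−0.421×1.7) = 0.4888; e^(−0.421×5.1) = 0.1168
⟨n⟩ = 0.61 × (0.4888 − 0.1168) / (0.421 × 3.4) = 0.61 × 0.2599 = 0.1585

15.9%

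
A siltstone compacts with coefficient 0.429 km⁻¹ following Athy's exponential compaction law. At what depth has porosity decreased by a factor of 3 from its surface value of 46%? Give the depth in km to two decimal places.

phi/phi₀ = 1/3 ⇒ exp(−c·z) = 1/3 ⇒ z = ln(3) / c
z = 1.0986 / 0.429 = 2.561 km

2.56 km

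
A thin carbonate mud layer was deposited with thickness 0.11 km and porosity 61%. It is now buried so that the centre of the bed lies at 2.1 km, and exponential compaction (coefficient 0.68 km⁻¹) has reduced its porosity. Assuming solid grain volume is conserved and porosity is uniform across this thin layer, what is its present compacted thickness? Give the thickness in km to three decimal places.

0.050 km

Porosity at 2.1 km: phi = 0.61·exp(−0.68×2.1) = 0.1463
Solid-volume conservation: h(1−phi) = h₀(1−phi₀) ⇒ h = h₀·(1−phi₀)/(1−phi)
h = 0.11 × (1 − 0.61)/(1 − 0.1463) = 0.11 × 0.4568 = 0.0503 km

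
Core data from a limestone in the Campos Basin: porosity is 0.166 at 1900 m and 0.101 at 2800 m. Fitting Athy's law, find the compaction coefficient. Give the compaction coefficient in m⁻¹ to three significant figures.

Working in km (1 km = 1000 m; c in km⁻¹ = c in m⁻¹ × 1000):
Athy: phi(d) = phi₀ e^(−cd) ⇒ phi₁/phi₂ = e^{c(d₂−d₁)} ⇒ c = ln(phi₁/phi₂)/(d₂−d₁)
c = ln(0.166/0.101) / (2.8 − 1.9) = ln(1.644) / 0.9 = 0.4969 / 0.9 = 0.5521 km⁻¹

0.000552 m⁻¹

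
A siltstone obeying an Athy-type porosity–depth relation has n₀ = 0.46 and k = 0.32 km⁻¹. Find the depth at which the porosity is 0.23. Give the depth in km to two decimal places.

2.17 km

Invert Athy's law: z = ln(n₀/n) / k
z = ln(0.46/0.23) / 0.32 = ln(2) / 0.32 = 0.6931 / 0.32 = 2.166 km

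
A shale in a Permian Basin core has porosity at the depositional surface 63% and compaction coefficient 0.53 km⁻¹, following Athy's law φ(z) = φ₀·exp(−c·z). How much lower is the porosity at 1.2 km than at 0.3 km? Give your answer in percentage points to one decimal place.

20.4 percentage points

φ(0.3) = 0.63·e^(−0.53×0.3) = 0.5374
φ(1.2) = 0.63·e^(−0.53×1.2) = 0.3335
Δφ = 0.5374 − 0.3335 = 0.2039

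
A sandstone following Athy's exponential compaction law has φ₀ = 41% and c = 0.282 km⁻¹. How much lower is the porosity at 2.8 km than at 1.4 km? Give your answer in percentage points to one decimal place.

φ(1.4) = 0.41·e^(−0.282×1.4) = 0.2763
φ(2.8) = 0.41·e^(−0.282×2.8) = 0.1862
Δφ = 0.2763 − 0.1862 = 0.0901

9.0 percentage points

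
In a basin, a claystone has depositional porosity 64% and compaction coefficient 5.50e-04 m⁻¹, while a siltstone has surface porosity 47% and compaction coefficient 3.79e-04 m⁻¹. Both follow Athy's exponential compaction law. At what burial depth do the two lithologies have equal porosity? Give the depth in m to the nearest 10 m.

1810 m

Working in km (1 km = 1000 m; k in km⁻¹ = k in m⁻¹ × 1000):
Set n₀ₐ e^(−kₐZ) = n₀ᵦ e^(−kᵦZ) ⇒ ln(n₀ₐ/n₀ᵦ) = (kₐ − kᵦ)·Z
Z = ln(0.64/0.47) / (0.55 − 0.379) = 0.3087 / 0.171 = 1.805 km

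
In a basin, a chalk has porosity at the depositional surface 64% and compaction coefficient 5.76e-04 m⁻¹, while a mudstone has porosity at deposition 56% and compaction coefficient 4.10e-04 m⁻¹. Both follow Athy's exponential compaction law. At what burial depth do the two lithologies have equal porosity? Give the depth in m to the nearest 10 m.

Working in km (1 km = 1000 m; c in km⁻¹ = c in m⁻¹ × 1000):
Set n₀ₐ e^(−cₐZ) = n₀ᵦ e^(−cᵦZ) ⇒ ln(n₀ₐ/n₀ᵦ) = (cₐ − cᵦ)·Z
Z = ln(0.64/0.56) / (0.576 − 0.41) = 0.1335 / 0.166 = 0.804 km

800 m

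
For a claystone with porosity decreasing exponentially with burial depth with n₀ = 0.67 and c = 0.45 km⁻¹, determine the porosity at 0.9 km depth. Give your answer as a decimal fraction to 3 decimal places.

0.447

n = n₀·exp(−c·Z) = 0.67 × exp(−0.45 × 0.9) = 0.67 × exp(−0.405)
  = 0.67 × 0.6670 = 0.4469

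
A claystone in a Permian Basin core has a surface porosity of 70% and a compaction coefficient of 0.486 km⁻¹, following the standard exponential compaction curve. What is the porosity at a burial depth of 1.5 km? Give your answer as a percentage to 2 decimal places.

n = n₀·exp(−β·Z) = 0.7 × exp(−0.486 × 1.5) = 0.7 × exp(−0.729)
  = 0.7 × 0.4824 = 0.3377

33.77%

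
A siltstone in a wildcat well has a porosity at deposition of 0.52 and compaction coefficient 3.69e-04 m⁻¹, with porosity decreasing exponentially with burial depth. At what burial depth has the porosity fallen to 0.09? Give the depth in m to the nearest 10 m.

4750 m

Working in km (1 km = 1000 m; c in km⁻¹ = c in m⁻¹ × 1000):
Invert Athy's law: d = ln(phi₀/phi) / c
d = ln(0.52/0.09) / 0.369 = ln(5.778) / 0.369 = 1.7540 / 0.369 = 4.753 km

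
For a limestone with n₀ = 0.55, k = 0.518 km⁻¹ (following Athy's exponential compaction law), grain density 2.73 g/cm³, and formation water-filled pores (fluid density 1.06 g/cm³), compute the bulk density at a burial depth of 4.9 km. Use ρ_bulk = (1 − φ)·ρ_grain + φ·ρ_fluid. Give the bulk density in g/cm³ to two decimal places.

Porosity at depth: n = 0.55·exp(−0.518×4.9) = 0.55×0.0790 = 0.0435
Bulk density: ρ_b = (1−n)ρ_g + n·ρ_f = 0.9565×2.73 + 0.0435×1.06
       = 2.611 + 0.046 = 2.657 g/cm³

2.66 g/cm³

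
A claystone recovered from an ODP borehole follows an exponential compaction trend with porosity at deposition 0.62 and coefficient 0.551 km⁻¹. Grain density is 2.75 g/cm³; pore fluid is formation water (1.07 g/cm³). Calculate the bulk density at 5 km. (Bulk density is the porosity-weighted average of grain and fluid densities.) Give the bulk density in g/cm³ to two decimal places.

Porosity at depth: n = 0.62·exp(−0.551×5) = 0.62×0.0636 = 0.0394
Bulk density: ρ_b = (1−n)ρ_g + n·ρ_f = 0.9606×2.75 + 0.0394×1.07
       = 2.642 + 0.042 = 2.684 g/cm³

2.68 g/cm³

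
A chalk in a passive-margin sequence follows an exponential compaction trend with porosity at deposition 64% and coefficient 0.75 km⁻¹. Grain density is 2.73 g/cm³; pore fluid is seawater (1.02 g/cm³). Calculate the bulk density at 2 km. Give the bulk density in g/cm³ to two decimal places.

2.49 g/cm³

Porosity at depth: φ = 0.64·exp(−0.75×2) = 0.64×0.2231 = 0.1428
Bulk density: ρ_b = (1−φ)ρ_g + φ·ρ_f = 0.8572×2.73 + 0.1428×1.02
       = 2.340 + 0.146 = 2.486 g/cm³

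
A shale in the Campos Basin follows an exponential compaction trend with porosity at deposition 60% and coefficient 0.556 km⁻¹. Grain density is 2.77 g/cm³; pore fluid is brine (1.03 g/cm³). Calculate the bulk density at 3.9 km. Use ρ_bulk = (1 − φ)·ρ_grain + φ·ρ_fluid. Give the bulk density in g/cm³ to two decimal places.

Porosity at depth: φ = 0.6·exp(−0.556×3.9) = 0.6×0.1144 = 0.0686
Bulk density: ρ_b = (1−φ)ρ_g + φ·ρ_f = 0.9314×2.77 + 0.0686×1.03
       = 2.580 + 0.071 = 2.651 g/cm³

2.65 g/cm³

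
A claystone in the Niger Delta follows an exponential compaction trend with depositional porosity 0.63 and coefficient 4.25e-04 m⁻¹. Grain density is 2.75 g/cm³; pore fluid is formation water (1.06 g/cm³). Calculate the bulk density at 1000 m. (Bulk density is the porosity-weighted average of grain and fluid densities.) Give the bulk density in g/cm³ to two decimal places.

Working in km (1 km = 1000 m; c in km⁻¹ = c in m⁻¹ × 1000):
Porosity at depth: phi = 0.63·exp(−0.425×1) = 0.63×0.6538 = 0.4119
Bulk density: ρ_b = (1−phi)ρ_g + phi·ρ_f = 0.5881×2.75 + 0.4119×1.06
       = 1.617 + 0.437 = 2.054 g/cm³

2.05 g/cm³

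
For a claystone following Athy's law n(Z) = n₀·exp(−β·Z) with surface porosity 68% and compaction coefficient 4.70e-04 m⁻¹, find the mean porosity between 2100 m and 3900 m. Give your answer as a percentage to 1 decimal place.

Working in km (1 km = 1000 m; β in km⁻¹ = β in m⁻¹ × 1000):
⟨n⟩ = (1/(Z₂−Z₁)) ∫ n₀ e^(−βZ) dZ = n₀·(e^(−β·Z₁) − e^(−β·Z₂)) / (β·(Z₂−Z₁))
e^(−0.47×2.1) = 0.3727; e^(−0.47×3.9) = 0.1599
⟨n⟩ = 0.68 × (0.3727 − 0.1599) / (0.47 × 1.8) = 0.68 × 0.2515 = 0.1710

17.1%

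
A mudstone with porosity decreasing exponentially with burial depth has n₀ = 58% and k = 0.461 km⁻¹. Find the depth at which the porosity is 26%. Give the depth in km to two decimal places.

Invert Athy's law: z = ln(n₀/n) / k
z = ln(0.58/0.26) / 0.461 = ln(2.231) / 0.461 = 0.8023 / 0.461 = 1.740 km

1.74 km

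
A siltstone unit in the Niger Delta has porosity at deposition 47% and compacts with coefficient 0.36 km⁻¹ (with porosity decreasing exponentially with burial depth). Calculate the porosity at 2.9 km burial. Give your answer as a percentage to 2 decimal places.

n = n₀·exp(−k·d) = 0.47 × exp(−0.36 × 2.9) = 0.47 × exp(−1.044)
  = 0.47 × 0.3520 = 0.1655

16.55%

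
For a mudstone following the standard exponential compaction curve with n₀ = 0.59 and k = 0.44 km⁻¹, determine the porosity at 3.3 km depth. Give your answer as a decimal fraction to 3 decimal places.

n = n₀·exp(−k·d) = 0.59 × exp(−0.44 × 3.3) = 0.59 × exp(−1.452)
  = 0.59 × 0.2341 = 0.1381

0.138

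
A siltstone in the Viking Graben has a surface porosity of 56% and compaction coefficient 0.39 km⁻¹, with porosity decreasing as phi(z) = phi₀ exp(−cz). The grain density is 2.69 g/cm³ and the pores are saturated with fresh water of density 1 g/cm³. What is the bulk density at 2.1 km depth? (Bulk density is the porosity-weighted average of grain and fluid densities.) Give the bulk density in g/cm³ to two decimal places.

2.27 g/cm³

Porosity at depth: phi = 0.56·exp(−0.39×2.1) = 0.56×0.4409 = 0.2469
Bulk density: ρ_b = (1−phi)ρ_g + phi·ρ_f = 0.7531×2.69 + 0.2469×1
       = 2.026 + 0.247 = 2.273 g/cm³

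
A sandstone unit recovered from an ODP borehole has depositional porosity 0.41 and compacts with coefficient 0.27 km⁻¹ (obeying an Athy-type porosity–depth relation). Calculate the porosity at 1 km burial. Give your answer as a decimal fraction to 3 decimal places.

0.313

phi = phi₀·exp(−β·z) = 0.41 × exp(−0.27 × 1) = 0.41 × exp(−0.27)
  = 0.41 × 0.7634 = 0.3130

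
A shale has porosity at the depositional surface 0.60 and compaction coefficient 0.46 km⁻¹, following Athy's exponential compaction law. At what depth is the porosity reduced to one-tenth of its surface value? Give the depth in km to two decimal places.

5.01 km

φ/φ₀ = 1/10 ⇒ exp(−β·d) = 1/10 ⇒ d = ln(10) / β
d = 2.3026 / 0.46 = 5.006 km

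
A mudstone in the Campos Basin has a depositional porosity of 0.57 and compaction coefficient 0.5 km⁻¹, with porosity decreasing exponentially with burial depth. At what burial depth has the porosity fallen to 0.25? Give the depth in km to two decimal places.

1.65 km

Invert Athy's law: Z = ln(φ₀/φ) / k
Z = ln(0.57/0.25) / 0.5 = ln(2.28) / 0.5 = 0.8242 / 0.5 = 1.648 km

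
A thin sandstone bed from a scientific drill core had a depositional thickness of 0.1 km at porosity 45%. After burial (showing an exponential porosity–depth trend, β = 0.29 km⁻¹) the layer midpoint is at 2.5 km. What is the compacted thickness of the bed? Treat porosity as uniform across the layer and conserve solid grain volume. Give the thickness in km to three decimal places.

Porosity at 2.5 km: n = 0.45·exp(−0.29×2.5) = 0.2179
Solid-volume conservation: h(1−n) = h₀(1−n₀) ⇒ h = h₀·(1−n₀)/(1−n)
h = 0.1 × (1 − 0.45)/(1 − 0.2179) = 0.1 × 0.7033 = 0.0703 km

0.070 km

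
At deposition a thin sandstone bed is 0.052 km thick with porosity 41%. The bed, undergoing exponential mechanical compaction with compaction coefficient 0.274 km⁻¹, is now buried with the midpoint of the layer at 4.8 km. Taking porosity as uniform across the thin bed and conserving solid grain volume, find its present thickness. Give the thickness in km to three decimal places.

0.034 km

Porosity at 4.8 km: phi = 0.41·exp(−0.274×4.8) = 0.1101
Solid-volume conservation: h(1−phi) = h₀(1−phi₀) ⇒ h = h₀·(1−phi₀)/(1−phi)
h = 0.052 × (1 − 0.41)/(1 − 0.1101) = 0.052 × 0.6630 = 0.0345 km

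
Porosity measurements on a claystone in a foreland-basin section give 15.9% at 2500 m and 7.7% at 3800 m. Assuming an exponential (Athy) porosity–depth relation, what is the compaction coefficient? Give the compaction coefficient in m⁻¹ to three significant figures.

0.000558 m⁻¹

Working in km (1 km = 1000 m; k in km⁻¹ = k in m⁻¹ × 1000):
Athy: n(z) = n₀ e^(−kz) ⇒ n₁/n₂ = e^{k(z₂−z₁)} ⇒ k = ln(n₁/n₂)/(z₂−z₁)
k = ln(0.159/0.077) / (3.8 − 2.5) = ln(2.065) / 1.3 = 0.7251 / 1.3 = 0.5578 km⁻¹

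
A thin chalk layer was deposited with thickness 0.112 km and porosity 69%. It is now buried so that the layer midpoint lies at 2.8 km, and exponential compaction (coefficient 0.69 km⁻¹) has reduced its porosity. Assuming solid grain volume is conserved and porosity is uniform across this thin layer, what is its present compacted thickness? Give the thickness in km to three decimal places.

0.039 km

Porosity at 2.8 km: n = 0.69·exp(−0.69×2.8) = 0.1000
Solid-volume conservation: h(1−n) = h₀(1−n₀) ⇒ h = h₀·(1−n₀)/(1−n)
h = 0.112 × (1 − 0.69)/(1 − 0.1000) = 0.112 × 0.3444 = 0.0386 km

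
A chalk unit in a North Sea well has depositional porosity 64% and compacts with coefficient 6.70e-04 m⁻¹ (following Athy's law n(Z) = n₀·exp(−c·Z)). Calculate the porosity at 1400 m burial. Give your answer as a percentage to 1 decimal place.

25.1%

Working in km (1 km = 1000 m; c in km⁻¹ = c in m⁻¹ × 1000):
n = n₀·exp(−c·Z) = 0.64 × exp(−0.67 × 1.4) = 0.64 × exp(−0.938)
  = 0.64 × 0.3914 = 0.2505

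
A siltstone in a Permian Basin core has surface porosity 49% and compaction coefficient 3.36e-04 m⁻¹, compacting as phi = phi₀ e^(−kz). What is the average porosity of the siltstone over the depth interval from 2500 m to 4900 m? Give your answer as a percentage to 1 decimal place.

Working in km (1 km = 1000 m; k in km⁻¹ = k in m⁻¹ × 1000):
⟨phi⟩ = (1/(z₂−z₁)) ∫ phi₀ e^(−kz) dz = phi₀·(e^(−k·z₁) − e^(−k·z₂)) / (k·(z₂−z₁))
e^(−0.336×2.5) = 0.4317; e^(−0.336×4.9) = 0.1927
⟨phi⟩ = 0.49 × (0.4317 − 0.1927) / (0.336 × 2.4) = 0.49 × 0.2963 = 0.1452

14.5%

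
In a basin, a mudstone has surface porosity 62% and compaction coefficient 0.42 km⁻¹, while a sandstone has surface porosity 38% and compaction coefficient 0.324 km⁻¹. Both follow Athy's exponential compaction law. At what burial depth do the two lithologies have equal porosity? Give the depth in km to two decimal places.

5.10 km

Set φ₀ₐ e^(−βₐZ) = φ₀ᵦ e^(−βᵦZ) ⇒ ln(φ₀ₐ/φ₀ᵦ) = (βₐ − βᵦ)·Z
Z = ln(0.62/0.38) / (0.42 − 0.324) = 0.4895 / 0.096 = 5.099 km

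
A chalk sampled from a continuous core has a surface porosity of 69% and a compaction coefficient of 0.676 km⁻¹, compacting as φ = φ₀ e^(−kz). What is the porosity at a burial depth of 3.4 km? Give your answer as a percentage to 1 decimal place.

φ = φ₀·exp(−k·z) = 0.69 × exp(−0.676 × 3.4) = 0.69 × exp(−2.298)
  = 0.69 × 0.1004 = 0.0693

6.9%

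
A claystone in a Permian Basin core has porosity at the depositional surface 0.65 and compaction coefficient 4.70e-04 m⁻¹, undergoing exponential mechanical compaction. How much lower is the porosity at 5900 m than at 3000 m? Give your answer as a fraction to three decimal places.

0.118

Working in km (1 km = 1000 m; c in km⁻¹ = c in m⁻¹ × 1000):
phi(3) = 0.65·e^(−0.47×3) = 0.1587
phi(5.9) = 0.65·e^(−0.47×5.9) = 0.0406
Δphi = 0.1587 − 0.0406 = 0.1181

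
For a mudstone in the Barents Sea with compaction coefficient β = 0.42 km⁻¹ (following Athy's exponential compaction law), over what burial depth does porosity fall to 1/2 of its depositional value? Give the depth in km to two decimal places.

1.65 km

n/n₀ = 1/2 ⇒ exp(−β·d) = 1/2 ⇒ d = ln(2) / β
d = 0.6931 / 0.42 = 1.650 km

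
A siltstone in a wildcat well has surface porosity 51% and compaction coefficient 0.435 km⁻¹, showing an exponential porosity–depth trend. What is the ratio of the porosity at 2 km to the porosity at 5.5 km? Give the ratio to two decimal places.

n(d₁)/n(d₂) = e^(−c·d₁)/e^(−c·d₂) = e^{c(d₂−d₁)}
= exp(0.435 × 3.5) = exp(1.522) = 4.5837

4.58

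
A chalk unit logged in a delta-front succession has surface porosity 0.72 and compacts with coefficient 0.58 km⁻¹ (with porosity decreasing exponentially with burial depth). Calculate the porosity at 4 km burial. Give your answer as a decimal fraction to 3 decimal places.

φ = φ₀·exp(−β·Z) = 0.72 × exp(−0.58 × 4) = 0.72 × exp(−2.32)
  = 0.72 × 0.0983 = 0.0708

0.071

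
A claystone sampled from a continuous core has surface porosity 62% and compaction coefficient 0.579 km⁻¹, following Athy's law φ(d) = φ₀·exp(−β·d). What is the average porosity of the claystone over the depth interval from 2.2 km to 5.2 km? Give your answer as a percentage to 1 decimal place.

8.2%

⟨φ⟩ = (1/(d₂−d₁)) ∫ φ₀ e^(−βd) dd = φ₀·(e^(−β·d₁) − e^(−β·d₂)) / (β·(d₂−d₁))
e^(−0.579×2.2) = 0.2798; e^(−0.579×5.2) = 0.0493
⟨φ⟩ = 0.62 × (0.2798 − 0.0493) / (0.579 × 3) = 0.62 × 0.1327 = 0.0823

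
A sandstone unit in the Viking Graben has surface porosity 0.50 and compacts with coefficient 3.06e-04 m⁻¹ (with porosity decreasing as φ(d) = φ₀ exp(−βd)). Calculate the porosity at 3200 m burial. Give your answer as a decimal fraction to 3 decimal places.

0.188

Working in km (1 km = 1000 m; β in km⁻¹ = β in m⁻¹ × 1000):
φ = φ₀·exp(−β·d) = 0.5 × exp(−0.306 × 3.2) = 0.5 × exp(−0.9792)
  = 0.5 × 0.3756 = 0.1878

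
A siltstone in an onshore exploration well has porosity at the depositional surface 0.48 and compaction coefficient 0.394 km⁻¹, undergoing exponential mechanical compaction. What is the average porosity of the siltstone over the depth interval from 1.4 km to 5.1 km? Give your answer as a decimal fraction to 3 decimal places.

⟨φ⟩ = (1/(z₂−z₁)) ∫ φ₀ e^(−kz) dz = φ₀·(e^(−k·z₁) − e^(−k·z₂)) / (k·(z₂−z₁))
e^(−0.394×1.4) = 0.5760; e^(−0.394×5.1) = 0.1341
⟨φ⟩ = 0.48 × (0.5760 − 0.1341) / (0.394 × 3.7) = 0.48 × 0.3032 = 0.1455

0.146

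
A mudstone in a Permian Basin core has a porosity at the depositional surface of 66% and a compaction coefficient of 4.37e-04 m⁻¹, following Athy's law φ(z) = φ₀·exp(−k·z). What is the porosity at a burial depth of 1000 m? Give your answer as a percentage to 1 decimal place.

42.6%

Working in km (1 km = 1000 m; k in km⁻¹ = k in m⁻¹ × 1000):
φ = φ₀·exp(−k·z) = 0.66 × exp(−0.437 × 1) = 0.66 × exp(−0.437)
  = 0.66 × 0.6460 = 0.4263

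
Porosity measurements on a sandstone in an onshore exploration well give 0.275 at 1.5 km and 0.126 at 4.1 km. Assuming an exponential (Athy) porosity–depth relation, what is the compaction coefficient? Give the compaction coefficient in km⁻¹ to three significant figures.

Athy: n(d) = n₀ e^(−cd) ⇒ n₁/n₂ = e^{c(d₂−d₁)} ⇒ c = ln(n₁/n₂)/(d₂−d₁)
c = ln(0.275/0.126) / (4.1 − 1.5) = ln(2.183) / 2.6 = 0.7805 / 2.6 = 0.3002 km⁻¹

0.300 km⁻¹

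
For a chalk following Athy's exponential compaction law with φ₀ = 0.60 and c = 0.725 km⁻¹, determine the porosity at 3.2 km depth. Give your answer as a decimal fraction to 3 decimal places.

0.059

φ = φ₀·exp(−c·Z) = 0.6 × exp(−0.725 × 3.2) = 0.6 × exp(−2.32)
  = 0.6 × 0.0983 = 0.0590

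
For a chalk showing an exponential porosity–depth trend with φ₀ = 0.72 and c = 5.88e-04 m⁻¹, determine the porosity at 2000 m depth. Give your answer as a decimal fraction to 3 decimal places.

0.222

Working in km (1 km = 1000 m; c in km⁻¹ = c in m⁻¹ × 1000):
φ = φ₀·exp(−c·Z) = 0.72 × exp(−0.588 × 2) = 0.72 × exp(−1.176)
  = 0.72 × 0.3085 = 0.2221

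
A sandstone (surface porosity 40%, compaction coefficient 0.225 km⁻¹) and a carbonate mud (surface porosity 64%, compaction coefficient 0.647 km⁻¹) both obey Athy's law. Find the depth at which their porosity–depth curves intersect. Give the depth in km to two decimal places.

Set φ₀ₐ e^(−kₐz) = φ₀ᵦ e^(−kᵦz) ⇒ ln(φ₀ₐ/φ₀ᵦ) = (kₐ − kᵦ)·z
z = ln(0.4/0.64) / (0.225 − 0.647) = -0.4700 / -0.422 = 1.114 km

1.11 km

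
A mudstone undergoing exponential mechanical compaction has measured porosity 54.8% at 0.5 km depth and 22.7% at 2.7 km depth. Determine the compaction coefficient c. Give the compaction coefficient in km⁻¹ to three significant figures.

Athy: phi(d) = phi₀ e^(−cd) ⇒ phi₁/phi₂ = e^{c(d₂−d₁)} ⇒ c = ln(phi₁/phi₂)/(d₂−d₁)
c = ln(0.548/0.227) / (2.7 − 0.5) = ln(2.414) / 2.2 = 0.8813 / 2.2 = 0.4006 km⁻¹

0.401 km⁻¹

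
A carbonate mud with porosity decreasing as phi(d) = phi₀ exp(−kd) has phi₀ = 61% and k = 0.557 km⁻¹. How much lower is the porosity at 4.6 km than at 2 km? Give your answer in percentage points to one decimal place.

phi(2) = 0.61·e^(−0.557×2) = 0.2002
phi(4.6) = 0.61·e^(−0.557×4.6) = 0.0471
Δphi = 0.2002 − 0.0471 = 0.1532

15.3 percentage points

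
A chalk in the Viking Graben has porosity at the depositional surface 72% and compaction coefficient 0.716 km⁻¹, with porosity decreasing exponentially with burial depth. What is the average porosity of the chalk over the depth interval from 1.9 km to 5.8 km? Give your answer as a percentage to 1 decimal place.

⟨φ⟩ = (1/(d₂−d₁)) ∫ φ₀ e^(−cd) dd = φ₀·(e^(−c·d₁) − e^(−c·d₂)) / (c·(d₂−d₁))
e^(−0.716×1.9) = 0.2566; e^(−0.716×5.8) = 0.0157
⟨φ⟩ = 0.72 × (0.2566 − 0.0157) / (0.716 × 3.9) = 0.72 × 0.0862 = 0.0621

6.2%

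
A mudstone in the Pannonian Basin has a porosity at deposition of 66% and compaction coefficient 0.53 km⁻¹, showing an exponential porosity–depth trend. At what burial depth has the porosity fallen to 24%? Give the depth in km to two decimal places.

Invert Athy's law: d = ln(n₀/n) / k
d = ln(0.66/0.24) / 0.53 = ln(2.75) / 0.53 = 1.0116 / 0.53 = 1.909 km

1.91 km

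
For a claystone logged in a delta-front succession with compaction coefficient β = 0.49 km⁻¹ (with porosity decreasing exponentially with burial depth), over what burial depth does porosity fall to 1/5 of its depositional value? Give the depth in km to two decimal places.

φ/φ₀ = 1/5 ⇒ exp(−β·Z) = 1/5 ⇒ Z = ln(5) / β
Z = 1.6094 / 0.49 = 3.285 km

3.28 km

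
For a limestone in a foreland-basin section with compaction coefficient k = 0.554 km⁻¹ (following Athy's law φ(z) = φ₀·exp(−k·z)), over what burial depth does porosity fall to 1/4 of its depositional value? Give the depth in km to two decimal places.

φ/φ₀ = 1/4 ⇒ exp(−k·z) = 1/4 ⇒ z = ln(4) / k
z = 1.3863 / 0.554 = 2.502 km

2.50 km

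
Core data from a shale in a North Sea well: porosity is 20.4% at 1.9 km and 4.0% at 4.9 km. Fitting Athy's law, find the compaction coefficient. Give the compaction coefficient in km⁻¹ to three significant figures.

Athy: φ(z) = φ₀ e^(−cz) ⇒ φ₁/φ₂ = e^{c(z₂−z₁)} ⇒ c = ln(φ₁/φ₂)/(z₂−z₁)
c = ln(0.204/0.04) / (4.9 − 1.9) = ln(5.1) / 3 = 1.6292 / 3 = 0.5431 km⁻¹

0.543 km⁻¹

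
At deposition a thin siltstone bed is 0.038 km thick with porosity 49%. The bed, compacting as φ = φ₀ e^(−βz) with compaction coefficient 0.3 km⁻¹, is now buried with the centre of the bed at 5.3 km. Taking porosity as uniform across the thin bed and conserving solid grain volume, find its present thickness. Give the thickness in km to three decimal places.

Porosity at 5.3 km: φ = 0.49·exp(−0.3×5.3) = 0.0999
Solid-volume conservation: h(1−φ) = h₀(1−φ₀) ⇒ h = h₀·(1−φ₀)/(1−φ)
h = 0.038 × (1 − 0.49)/(1 − 0.0999) = 0.038 × 0.5666 = 0.0215 km

0.022 km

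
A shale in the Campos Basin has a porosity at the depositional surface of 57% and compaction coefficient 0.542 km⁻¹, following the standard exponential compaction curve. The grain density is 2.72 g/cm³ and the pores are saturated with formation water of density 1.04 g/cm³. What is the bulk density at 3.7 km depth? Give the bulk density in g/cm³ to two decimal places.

Porosity at depth: n = 0.57·exp(−0.542×3.7) = 0.57×0.1346 = 0.0767
Bulk density: ρ_b = (1−n)ρ_g + n·ρ_f = 0.9233×2.72 + 0.0767×1.04
       = 2.511 + 0.080 = 2.591 g/cm³

2.59 g/cm³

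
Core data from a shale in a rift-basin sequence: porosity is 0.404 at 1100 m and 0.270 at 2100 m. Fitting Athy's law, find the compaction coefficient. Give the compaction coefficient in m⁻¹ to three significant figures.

Working in km (1 km = 1000 m; c in km⁻¹ = c in m⁻¹ × 1000):
Athy: n(d) = n₀ e^(−cd) ⇒ n₁/n₂ = e^{c(d₂−d₁)} ⇒ c = ln(n₁/n₂)/(d₂−d₁)
c = ln(0.404/0.27) / (2.1 − 1.1) = ln(1.496) / 1 = 0.4030 / 1 = 0.403 km⁻¹

0.000403 m⁻¹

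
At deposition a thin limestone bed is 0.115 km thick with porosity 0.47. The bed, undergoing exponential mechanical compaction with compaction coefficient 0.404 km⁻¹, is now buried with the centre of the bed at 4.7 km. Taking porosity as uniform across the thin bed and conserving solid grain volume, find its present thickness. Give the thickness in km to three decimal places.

0.066 km

Porosity at 4.7 km: phi = 0.47·exp(−0.404×4.7) = 0.0704
Solid-volume conservation: h(1−phi) = h₀(1−phi₀) ⇒ h = h₀·(1−phi₀)/(1−phi)
h = 0.115 × (1 − 0.47)/(1 − 0.0704) = 0.115 × 0.5701 = 0.0656 km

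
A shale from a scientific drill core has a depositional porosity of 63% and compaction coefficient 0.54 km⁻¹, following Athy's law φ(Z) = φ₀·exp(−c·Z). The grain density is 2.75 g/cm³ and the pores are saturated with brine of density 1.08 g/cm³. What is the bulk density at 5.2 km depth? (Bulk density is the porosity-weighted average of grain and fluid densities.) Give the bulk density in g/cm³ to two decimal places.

Porosity at depth: φ = 0.63·exp(−0.54×5.2) = 0.63×0.0603 = 0.0380
Bulk density: ρ_b = (1−φ)ρ_g + φ·ρ_f = 0.9620×2.75 + 0.0380×1.08
       = 2.645 + 0.041 = 2.687 g/cm³

2.69 g/cm³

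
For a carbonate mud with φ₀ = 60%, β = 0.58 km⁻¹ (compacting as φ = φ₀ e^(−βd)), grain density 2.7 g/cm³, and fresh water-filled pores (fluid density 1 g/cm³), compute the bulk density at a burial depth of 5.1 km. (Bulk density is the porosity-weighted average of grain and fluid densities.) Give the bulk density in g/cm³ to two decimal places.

2.65 g/cm³

Porosity at depth: φ = 0.6·exp(−0.58×5.1) = 0.6×0.0519 = 0.0312
Bulk density: ρ_b = (1−φ)ρ_g + φ·ρ_f = 0.9688×2.7 + 0.0312×1
       = 2.616 + 0.031 = 2.647 g/cm³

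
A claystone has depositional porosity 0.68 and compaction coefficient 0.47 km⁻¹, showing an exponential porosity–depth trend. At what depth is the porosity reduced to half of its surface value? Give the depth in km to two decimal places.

1.47 km

phi/phi₀ = 1/2 ⇒ exp(−β·d) = 1/2 ⇒ d = ln(2) / β
d = 0.6931 / 0.47 = 1.475 km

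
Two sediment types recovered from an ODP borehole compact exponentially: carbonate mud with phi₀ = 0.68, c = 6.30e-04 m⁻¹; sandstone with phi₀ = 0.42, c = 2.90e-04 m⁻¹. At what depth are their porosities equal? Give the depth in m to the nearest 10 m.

1420 m

Working in km (1 km = 1000 m; c in km⁻¹ = c in m⁻¹ × 1000):
Set phi₀ₐ e^(−cₐZ) = phi₀ᵦ e^(−cᵦZ) ⇒ ln(phi₀ₐ/phi₀ᵦ) = (cₐ − cᵦ)·Z
Z = ln(0.68/0.42) / (0.63 − 0.29) = 0.4818 / 0.34 = 1.417 km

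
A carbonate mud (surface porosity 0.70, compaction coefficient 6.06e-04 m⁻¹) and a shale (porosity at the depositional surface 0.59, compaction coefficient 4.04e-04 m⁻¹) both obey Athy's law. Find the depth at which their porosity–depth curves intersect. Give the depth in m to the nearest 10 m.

850 m

Working in km (1 km = 1000 m; k in km⁻¹ = k in m⁻¹ × 1000):
Set φ₀ₐ e^(−kₐd) = φ₀ᵦ e^(−kᵦd) ⇒ ln(φ₀ₐ/φ₀ᵦ) = (kₐ − kᵦ)·d
d = ln(0.7/0.59) / (0.606 − 0.404) = 0.1710 / 0.202 = 0.846 km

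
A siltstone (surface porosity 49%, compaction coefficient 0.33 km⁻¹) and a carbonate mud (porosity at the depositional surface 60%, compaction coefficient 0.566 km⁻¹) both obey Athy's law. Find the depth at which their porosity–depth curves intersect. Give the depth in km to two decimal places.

0.86 km

Set φ₀ₐ e^(−βₐz) = φ₀ᵦ e^(−βᵦz) ⇒ ln(φ₀ₐ/φ₀ᵦ) = (βₐ − βᵦ)·z
z = ln(0.49/0.6) / (0.33 − 0.566) = -0.2025 / -0.236 = 0.858 km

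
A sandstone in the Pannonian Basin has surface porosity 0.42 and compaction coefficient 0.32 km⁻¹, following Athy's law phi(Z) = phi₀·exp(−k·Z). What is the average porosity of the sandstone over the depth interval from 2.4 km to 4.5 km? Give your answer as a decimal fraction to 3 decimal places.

⟨phi⟩ = (1/(Z₂−Z₁)) ∫ phi₀ e^(−kZ) dZ = phi₀·(e^(−k·Z₁) − e^(−k·Z₂)) / (k·(Z₂−Z₁))
e^(−0.32×2.4) = 0.4639; e^(−0.32×4.5) = 0.2369
⟨phi⟩ = 0.42 × (0.4639 − 0.2369) / (0.32 × 2.1) = 0.42 × 0.3378 = 0.1419

0.142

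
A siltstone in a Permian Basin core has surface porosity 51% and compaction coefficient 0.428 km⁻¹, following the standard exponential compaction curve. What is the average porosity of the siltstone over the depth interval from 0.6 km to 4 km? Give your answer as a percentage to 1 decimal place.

20.8%

⟨phi⟩ = (1/(Z₂−Z₁)) ∫ phi₀ e^(−βZ) dZ = phi₀·(e^(−β·Z₁) − e^(−β·Z₂)) / (β·(Z₂−Z₁))
e^(−0.428×0.6) = 0.7735; e^(−0.428×4) = 0.1805
⟨phi⟩ = 0.51 × (0.7735 − 0.1805) / (0.428 × 3.4) = 0.51 × 0.4075 = 0.2078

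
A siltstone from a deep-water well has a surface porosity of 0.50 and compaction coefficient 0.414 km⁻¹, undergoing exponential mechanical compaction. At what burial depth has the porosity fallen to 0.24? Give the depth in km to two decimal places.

1.77 km

Invert Athy's law: z = ln(φ₀/φ) / c
z = ln(0.5/0.24) / 0.414 = ln(2.083) / 0.414 = 0.7340 / 0.414 = 1.773 km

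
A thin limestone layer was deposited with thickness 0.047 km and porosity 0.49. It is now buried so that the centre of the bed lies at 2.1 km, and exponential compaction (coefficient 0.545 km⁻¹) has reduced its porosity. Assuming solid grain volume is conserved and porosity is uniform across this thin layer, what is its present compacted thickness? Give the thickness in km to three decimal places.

Porosity at 2.1 km: phi = 0.49·exp(−0.545×2.1) = 0.1560
Solid-volume conservation: h(1−phi) = h₀(1−phi₀) ⇒ h = h₀·(1−phi₀)/(1−phi)
h = 0.047 × (1 − 0.49)/(1 − 0.1560) = 0.047 × 0.6043 = 0.0284 km

0.028 km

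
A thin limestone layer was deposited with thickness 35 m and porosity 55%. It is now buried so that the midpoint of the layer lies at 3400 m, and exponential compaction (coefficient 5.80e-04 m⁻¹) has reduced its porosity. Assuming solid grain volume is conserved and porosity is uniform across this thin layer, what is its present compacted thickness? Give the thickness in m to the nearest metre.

17 m

Working in km (1 km = 1000 m; β in km⁻¹ = β in m⁻¹ × 1000):
Porosity at 3.4 km: φ = 0.55·exp(−0.58×3.4) = 0.0765
Solid-volume conservation: h(1−φ) = h₀(1−φ₀) ⇒ h = h₀·(1−φ₀)/(1−φ)
h = 0.035 × (1 − 0.55)/(1 − 0.0765) = 0.035 × 0.4873 = 0.0171 km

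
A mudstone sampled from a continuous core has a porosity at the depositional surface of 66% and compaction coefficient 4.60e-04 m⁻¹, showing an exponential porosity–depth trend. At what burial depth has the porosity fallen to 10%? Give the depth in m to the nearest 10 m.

4100 m

Working in km (1 km = 1000 m; k in km⁻¹ = k in m⁻¹ × 1000):
Invert Athy's law: Z = ln(n₀/n) / k
Z = ln(0.66/0.1) / 0.46 = ln(6.6) / 0.46 = 1.8871 / 0.46 = 4.102 km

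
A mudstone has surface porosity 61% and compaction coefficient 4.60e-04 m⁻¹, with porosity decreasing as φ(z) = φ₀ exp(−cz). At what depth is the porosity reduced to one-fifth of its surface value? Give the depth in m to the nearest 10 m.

3500 m

Working in km (1 km = 1000 m; c in km⁻¹ = c in m⁻¹ × 1000):
φ/φ₀ = 1/5 ⇒ exp(−c·z) = 1/5 ⇒ z = ln(5) / c
z = 1.6094 / 0.46 = 3.499 km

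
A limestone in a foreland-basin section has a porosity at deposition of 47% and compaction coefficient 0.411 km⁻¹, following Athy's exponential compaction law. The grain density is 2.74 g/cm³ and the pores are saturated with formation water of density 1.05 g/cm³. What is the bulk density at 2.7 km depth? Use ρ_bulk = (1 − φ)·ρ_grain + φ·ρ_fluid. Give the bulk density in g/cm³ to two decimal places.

Porosity at depth: phi = 0.47·exp(−0.411×2.7) = 0.47×0.3297 = 0.1549
Bulk density: ρ_b = (1−phi)ρ_g + phi·ρ_f = 0.8451×2.74 + 0.1549×1.05
       = 2.315 + 0.163 = 2.478 g/cm³

2.48 g/cm³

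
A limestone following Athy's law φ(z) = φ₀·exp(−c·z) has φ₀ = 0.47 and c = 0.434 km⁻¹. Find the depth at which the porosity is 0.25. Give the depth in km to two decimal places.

Invert Athy's law: z = ln(φ₀/φ) / c
z = ln(0.47/0.25) / 0.434 = ln(1.88) / 0.434 = 0.6313 / 0.434 = 1.455 km

1.45 km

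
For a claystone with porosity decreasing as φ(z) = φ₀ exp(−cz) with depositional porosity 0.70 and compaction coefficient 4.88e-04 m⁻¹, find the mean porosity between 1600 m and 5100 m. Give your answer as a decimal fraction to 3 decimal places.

0.154

Working in km (1 km = 1000 m; c in km⁻¹ = c in m⁻¹ × 1000):
⟨φ⟩ = (1/(z₂−z₁)) ∫ φ₀ e^(−cz) dz = φ₀·(e^(−c·z₁) − e^(−c·z₂)) / (c·(z₂−z₁))
e^(−0.488×1.6) = 0.4580; e^(−0.488×5.1) = 0.0830
⟨φ⟩ = 0.7 × (0.4580 − 0.0830) / (0.488 × 3.5) = 0.7 × 0.2196 = 0.1537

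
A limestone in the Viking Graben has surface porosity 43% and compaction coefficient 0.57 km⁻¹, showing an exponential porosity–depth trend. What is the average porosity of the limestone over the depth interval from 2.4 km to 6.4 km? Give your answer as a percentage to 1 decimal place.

⟨phi⟩ = (1/(d₂−d₁)) ∫ phi₀ e^(−cd) dd = phi₀·(e^(−c·d₁) − e^(−c·d₂)) / (c·(d₂−d₁))
e^(−0.57×2.4) = 0.2546; e^(−0.57×6.4) = 0.0260
⟨phi⟩ = 0.43 × (0.2546 − 0.0260) / (0.57 × 4) = 0.43 × 0.1003 = 0.0431

4.3%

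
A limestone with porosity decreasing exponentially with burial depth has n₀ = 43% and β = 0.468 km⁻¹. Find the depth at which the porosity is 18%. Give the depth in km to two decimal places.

Invert Athy's law: d = ln(n₀/n) / β
d = ln(0.43/0.18) / 0.468 = ln(2.389) / 0.468 = 0.8708 / 0.468 = 1.861 km

1.86 km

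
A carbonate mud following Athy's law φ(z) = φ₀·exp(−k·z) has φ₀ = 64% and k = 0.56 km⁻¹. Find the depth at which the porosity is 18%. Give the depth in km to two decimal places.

2.27 km

Invert Athy's law: z = ln(φ₀/φ) / k
z = ln(0.64/0.18) / 0.56 = ln(3.556) / 0.56 = 1.2685 / 0.56 = 2.265 km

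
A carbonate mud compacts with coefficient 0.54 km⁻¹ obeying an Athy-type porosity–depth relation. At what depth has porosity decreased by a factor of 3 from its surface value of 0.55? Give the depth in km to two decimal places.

n/n₀ = 1/3 ⇒ exp(−k·Z) = 1/3 ⇒ Z = ln(3) / k
Z = 1.0986 / 0.54 = 2.034 km

2.03 km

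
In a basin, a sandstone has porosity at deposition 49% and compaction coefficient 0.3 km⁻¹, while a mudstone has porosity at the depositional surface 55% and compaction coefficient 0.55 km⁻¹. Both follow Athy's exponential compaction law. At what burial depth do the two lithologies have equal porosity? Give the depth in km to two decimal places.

0.46 km

Set φ₀ₐ e^(−kₐz) = φ₀ᵦ e^(−kᵦz) ⇒ ln(φ₀ₐ/φ₀ᵦ) = (kₐ − kᵦ)·z
z = ln(0.49/0.55) / (0.3 − 0.55) = -0.1155 / -0.25 = 0.462 km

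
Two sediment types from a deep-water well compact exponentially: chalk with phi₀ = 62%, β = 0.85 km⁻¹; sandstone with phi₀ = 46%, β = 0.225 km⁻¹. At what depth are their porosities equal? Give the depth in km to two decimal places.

0.48 km

Set phi₀ₐ e^(−βₐd) = phi₀ᵦ e^(−βᵦd) ⇒ ln(phi₀ₐ/phi₀ᵦ) = (βₐ − βᵦ)·d
d = ln(0.62/0.46) / (0.85 − 0.225) = 0.2985 / 0.625 = 0.478 km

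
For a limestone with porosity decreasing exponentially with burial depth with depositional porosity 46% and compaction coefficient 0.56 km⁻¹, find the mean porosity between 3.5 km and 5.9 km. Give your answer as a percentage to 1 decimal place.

3.6%

⟨phi⟩ = (1/(z₂−z₁)) ∫ phi₀ e^(−kz) dz = phi₀·(e^(−k·z₁) − e^(−k·z₂)) / (k·(z₂−z₁))
e^(−0.56×3.5) = 0.1409; e^(−0.56×5.9) = 0.0367
⟨phi⟩ = 0.46 × (0.1409 − 0.0367) / (0.56 × 2.4) = 0.46 × 0.0775 = 0.0356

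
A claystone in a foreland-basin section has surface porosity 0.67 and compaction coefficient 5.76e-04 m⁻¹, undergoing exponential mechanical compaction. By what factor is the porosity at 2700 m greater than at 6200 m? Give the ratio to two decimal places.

Working in km (1 km = 1000 m; k in km⁻¹ = k in m⁻¹ × 1000):
n(Z₁)/n(Z₂) = e^(−k·Z₁)/e^(−k·Z₂) = e^{k(Z₂−Z₁)}
= exp(0.576 × 3.5) = exp(2.016) = 7.5082

7.51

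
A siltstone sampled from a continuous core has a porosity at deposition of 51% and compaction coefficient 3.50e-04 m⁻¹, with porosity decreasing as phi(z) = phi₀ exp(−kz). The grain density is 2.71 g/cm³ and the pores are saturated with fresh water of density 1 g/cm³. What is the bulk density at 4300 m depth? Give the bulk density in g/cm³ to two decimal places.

2.52 g/cm³

Working in km (1 km = 1000 m; k in km⁻¹ = k in m⁻¹ × 1000):
Porosity at depth: phi = 0.51·exp(−0.35×4.3) = 0.51×0.2220 = 0.1132
Bulk density: ρ_b = (1−phi)ρ_g + phi·ρ_f = 0.8868×2.71 + 0.1132×1
       = 2.403 + 0.113 = 2.516 g/cm³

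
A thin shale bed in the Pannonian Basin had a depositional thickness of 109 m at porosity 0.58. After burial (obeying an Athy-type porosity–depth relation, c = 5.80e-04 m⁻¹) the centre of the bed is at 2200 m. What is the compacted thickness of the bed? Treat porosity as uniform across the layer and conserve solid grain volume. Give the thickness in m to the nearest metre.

55 m

Working in km (1 km = 1000 m; c in km⁻¹ = c in m⁻¹ × 1000):
Porosity at 2.2 km: n = 0.58·exp(−0.58×2.2) = 0.1619
Solid-volume conservation: h(1−n) = h₀(1−n₀) ⇒ h = h₀·(1−n₀)/(1−n)
h = 0.109 × (1 − 0.58)/(1 − 0.1619) = 0.109 × 0.5011 = 0.0546 km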